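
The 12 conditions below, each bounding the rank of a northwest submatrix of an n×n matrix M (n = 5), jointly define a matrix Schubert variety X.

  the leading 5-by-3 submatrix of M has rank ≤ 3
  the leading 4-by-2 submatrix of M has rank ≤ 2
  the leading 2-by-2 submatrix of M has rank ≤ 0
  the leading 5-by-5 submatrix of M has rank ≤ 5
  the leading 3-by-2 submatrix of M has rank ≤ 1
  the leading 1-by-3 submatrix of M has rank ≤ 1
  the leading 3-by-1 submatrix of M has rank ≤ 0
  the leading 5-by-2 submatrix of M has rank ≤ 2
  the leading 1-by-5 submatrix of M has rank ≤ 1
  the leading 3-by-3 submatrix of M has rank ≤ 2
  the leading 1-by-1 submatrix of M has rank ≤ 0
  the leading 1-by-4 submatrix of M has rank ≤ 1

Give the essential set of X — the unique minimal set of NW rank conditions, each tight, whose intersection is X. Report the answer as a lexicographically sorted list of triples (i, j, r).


Computing R[i][j] = min implied NW-rank bound (n=5, 12 conditions):

  i=1: 0 | 0 | 1 | 1 | 1
  i=2: 0 | 0 | 1 | 2 | 2
  i=3: 0 | 1 | 2 | 3 | 3
  i=4: 1 | 2 | 3 | 4 | 4
  i=5: 1 | 2 | 3 | 4 | 5

second differences of R give the permutation w = (3, 4, 2, 1, 5).

|D(w)|=5, |Ess(w)|=2:

[(2, 2, 0), (3, 1, 0)]


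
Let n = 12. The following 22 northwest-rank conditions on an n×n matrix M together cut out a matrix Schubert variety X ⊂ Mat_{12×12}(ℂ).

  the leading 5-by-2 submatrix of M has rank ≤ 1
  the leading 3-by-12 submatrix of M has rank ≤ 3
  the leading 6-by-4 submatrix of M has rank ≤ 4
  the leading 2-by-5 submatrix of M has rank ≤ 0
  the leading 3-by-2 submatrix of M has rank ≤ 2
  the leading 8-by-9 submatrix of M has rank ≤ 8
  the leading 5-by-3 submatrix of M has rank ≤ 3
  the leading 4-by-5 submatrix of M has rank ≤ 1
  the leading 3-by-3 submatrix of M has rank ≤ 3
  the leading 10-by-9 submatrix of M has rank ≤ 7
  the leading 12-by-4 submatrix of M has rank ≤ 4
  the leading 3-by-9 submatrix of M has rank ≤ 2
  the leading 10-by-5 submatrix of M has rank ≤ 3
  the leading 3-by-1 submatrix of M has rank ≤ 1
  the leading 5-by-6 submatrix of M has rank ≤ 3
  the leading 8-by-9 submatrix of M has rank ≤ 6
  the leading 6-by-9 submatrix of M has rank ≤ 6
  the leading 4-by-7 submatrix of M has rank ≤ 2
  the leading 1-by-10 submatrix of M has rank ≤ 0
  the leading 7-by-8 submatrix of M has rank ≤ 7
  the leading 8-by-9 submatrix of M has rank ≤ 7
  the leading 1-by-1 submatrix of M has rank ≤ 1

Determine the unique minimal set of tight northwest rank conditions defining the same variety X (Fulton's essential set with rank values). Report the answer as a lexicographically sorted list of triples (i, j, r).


Reconstructing r_w from the 22 given conditions:

  row 1: 0 | 0 | 0 | 0 | 0 | 0 | 0 | 0 | 0 | 0 | 1 | 1
  row 2: 0 | 0 | 0 | 0 | 0 | 1 | 1 | 1 | 1 | 1 | 2 | 2
  row 3: 1 | 1 | 1 | 1 | 1 | 2 | 2 | 2 | 2 | 2 | 3 | 3
  row 4: 1 | 1 | 1 | 1 | 1 | 2 | 2 | 3 | 3 | 3 | 4 | 4
  row 5: 1 | 1 | 2 | 2 | 2 | 3 | 3 | 4 | 4 | 4 | 5 | 5
  row 6: 1 | 2 | 3 | 3 | 3 | 4 | 4 | 5 | 5 | 5 | 6 | 6
  row 7: 1 | 2 | 3 | 3 | 3 | 4 | 5 | 6 | 6 | 6 | 7 | 7
  row 8: 1 | 2 | 3 | 3 | 3 | 4 | 5 | 6 | 6 | 7 | 8 | 8
  row 9: 1 | 2 | 3 | 3 | 3 | 4 | 5 | 6 | 7 | 8 | 9 | 9
  row 10: 1 | 2 | 3 | 3 | 3 | 4 | 5 | 6 | 7 | 8 | 9 | 10
  row 11: 1 | 2 | 3 | 4 | 4 | 5 | 6 | 7 | 8 | 9 | 10 | 11
  row 12: 1 | 2 | 3 | 4 | 5 | 6 | 7 | 8 | 9 | 10 | 11 | 12

second differences of R give the permutation w = (11, 6, 1, 8, 3, 2, 7, 10, 9, 12, 4, 5).

D(w) has 30 cells with 7 SE-corners; essential set:

[(1, 10, 0), (2, 5, 0), (4, 5, 1), (4, 7, 2), (5, 2, 1), (8, 9, 6), (10, 5, 3)]


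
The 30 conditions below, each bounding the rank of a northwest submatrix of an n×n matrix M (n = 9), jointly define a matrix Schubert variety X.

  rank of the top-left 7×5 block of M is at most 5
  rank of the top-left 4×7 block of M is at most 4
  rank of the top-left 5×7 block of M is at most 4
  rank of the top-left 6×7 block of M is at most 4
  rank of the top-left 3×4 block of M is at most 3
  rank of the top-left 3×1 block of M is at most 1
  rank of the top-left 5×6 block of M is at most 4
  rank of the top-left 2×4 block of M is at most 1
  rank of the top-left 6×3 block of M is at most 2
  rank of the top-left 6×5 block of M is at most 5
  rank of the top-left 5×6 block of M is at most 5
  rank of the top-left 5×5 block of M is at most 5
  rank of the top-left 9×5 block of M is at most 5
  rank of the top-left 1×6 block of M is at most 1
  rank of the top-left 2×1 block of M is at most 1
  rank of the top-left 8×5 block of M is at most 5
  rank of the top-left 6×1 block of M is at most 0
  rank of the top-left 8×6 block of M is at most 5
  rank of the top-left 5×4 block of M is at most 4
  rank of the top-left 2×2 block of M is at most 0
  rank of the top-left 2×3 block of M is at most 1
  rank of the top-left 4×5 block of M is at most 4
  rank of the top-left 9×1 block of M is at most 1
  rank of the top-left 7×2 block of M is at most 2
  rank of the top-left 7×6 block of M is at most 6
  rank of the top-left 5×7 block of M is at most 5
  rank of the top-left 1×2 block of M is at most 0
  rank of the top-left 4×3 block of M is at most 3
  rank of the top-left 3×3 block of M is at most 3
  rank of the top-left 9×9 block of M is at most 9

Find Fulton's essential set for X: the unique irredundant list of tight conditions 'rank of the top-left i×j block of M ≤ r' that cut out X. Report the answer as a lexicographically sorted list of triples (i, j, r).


Reconstructing r_w from the 30 given conditions:

  row 1: 0 0 1 1 1 1 1 1 1
  row 2: 0 0 1 1 2 2 2 2 2
  row 3: 0 1 2 2 3 3 3 3 3
  row 4: 0 1 2 3 4 4 4 4 4
  row 5: 0 1 2 3 4 4 4 5 5
  row 6: 0 1 2 3 4 4 4 5 6
  row 7: 1 2 3 4 5 5 5 6 7
  row 8: 1 2 3 4 5 5 6 7 8
  row 9: 1 2 3 4 5 6 7 8 9

hence w(1..9) = (3, 5, 2, 4, 8, 9, 1, 7, 6).

5 SE-corners of the 14-cell Rothe diagram give Ess(w):

[(2, 2, 0), (2, 4, 1), (6, 1, 0), (6, 7, 4), (8, 6, 5)]


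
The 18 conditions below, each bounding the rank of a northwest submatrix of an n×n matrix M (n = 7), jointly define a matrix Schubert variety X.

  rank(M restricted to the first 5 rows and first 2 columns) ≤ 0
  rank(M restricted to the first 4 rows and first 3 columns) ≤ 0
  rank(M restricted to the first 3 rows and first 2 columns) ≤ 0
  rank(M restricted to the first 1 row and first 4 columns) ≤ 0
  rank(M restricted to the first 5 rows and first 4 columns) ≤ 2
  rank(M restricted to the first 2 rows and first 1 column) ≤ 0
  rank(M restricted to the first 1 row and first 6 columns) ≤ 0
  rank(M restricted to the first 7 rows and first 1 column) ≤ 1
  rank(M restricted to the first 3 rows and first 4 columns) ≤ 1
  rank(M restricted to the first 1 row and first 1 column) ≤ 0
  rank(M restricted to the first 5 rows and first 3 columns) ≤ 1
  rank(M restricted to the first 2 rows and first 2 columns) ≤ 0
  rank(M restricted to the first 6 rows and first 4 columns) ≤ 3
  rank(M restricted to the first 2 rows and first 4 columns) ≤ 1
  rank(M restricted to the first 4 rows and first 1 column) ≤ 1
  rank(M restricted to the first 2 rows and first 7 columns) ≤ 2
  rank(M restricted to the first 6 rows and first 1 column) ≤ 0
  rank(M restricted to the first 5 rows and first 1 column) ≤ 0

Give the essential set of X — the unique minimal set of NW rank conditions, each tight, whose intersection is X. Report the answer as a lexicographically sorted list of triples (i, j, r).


Reconstructing r_w from the 18 given conditions:

  row 1: 0 | 0 | 0 | 0 | 0 | 0 | 1
  row 2: 0 | 0 | 0 | 1 | 1 | 1 | 2
  row 3: 0 | 0 | 0 | 1 | 2 | 2 | 3
  row 4: 0 | 0 | 0 | 1 | 2 | 3 | 4
  row 5: 0 | 0 | 1 | 2 | 3 | 4 | 5
  row 6: 0 | 1 | 2 | 3 | 4 | 5 | 6
  row 7: 1 | 2 | 3 | 4 | 5 | 6 | 7

reading off 1-entries of Δ²R: w = (7, 4, 5, 6, 3, 2, 1).

D(w) has 18 cells with 4 SE-corners; essential set:

[(1, 6, 0), (4, 3, 0), (5, 2, 0), (6, 1, 0)]


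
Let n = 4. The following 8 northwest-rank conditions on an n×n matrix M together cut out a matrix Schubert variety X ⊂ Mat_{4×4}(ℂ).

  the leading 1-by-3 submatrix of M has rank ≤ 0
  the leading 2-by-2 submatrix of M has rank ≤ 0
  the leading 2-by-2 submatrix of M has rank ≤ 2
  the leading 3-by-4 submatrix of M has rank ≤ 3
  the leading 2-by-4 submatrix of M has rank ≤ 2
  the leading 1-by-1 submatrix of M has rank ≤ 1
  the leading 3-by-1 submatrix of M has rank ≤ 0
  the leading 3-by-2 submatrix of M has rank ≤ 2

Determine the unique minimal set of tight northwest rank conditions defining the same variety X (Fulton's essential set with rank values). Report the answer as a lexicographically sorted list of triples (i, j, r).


Rank table r_w(4×4) implied by the 8 constraints:

  i=1: 0  0  0  1
  i=2: 0  0  1  2
  i=3: 0  1  2  3
  i=4: 1  2  3  4

hence w(1..4) = (4, 3, 2, 1).

ℓ(w)=6; the 3 essential cells (i,j,r):

[(1, 3, 0), (2, 2, 0), (3, 1, 0)]


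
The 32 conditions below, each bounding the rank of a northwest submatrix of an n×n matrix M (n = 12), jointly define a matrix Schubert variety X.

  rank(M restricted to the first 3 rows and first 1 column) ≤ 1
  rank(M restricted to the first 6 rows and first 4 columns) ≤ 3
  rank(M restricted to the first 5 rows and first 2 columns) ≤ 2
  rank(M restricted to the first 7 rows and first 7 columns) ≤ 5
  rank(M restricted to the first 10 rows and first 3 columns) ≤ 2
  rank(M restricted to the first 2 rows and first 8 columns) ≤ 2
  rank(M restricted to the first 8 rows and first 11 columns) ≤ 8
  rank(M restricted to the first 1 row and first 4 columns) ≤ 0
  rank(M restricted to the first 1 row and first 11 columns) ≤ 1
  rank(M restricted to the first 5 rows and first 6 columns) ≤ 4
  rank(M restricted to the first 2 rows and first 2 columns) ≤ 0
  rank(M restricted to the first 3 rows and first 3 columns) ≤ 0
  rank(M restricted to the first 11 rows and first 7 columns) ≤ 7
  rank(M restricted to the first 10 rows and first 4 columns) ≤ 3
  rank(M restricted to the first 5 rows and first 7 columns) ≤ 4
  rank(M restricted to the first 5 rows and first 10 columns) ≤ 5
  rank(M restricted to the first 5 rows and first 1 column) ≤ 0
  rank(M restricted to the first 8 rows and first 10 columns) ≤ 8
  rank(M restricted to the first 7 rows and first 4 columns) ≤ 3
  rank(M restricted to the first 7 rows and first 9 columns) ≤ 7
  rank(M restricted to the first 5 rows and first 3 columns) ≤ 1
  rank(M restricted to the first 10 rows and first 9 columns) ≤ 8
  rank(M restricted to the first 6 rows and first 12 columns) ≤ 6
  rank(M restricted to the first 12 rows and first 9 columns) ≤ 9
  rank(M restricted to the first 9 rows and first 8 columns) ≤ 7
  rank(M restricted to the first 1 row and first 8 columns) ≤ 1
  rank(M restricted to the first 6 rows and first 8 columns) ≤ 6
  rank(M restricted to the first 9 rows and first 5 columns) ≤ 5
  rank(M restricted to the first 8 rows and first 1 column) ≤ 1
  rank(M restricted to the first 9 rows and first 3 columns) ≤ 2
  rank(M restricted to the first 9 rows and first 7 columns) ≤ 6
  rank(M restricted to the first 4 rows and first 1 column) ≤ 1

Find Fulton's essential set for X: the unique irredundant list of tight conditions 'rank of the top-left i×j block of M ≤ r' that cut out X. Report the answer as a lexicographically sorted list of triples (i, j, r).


Rank table r_w(12×12) implied by the 32 constraints:

  i=1: 0 0 0 0 1 1 1 1 1 1 1 1
  i=2: 0 0 0 1 2 2 2 2 2 2 2 2
  i=3: 0 0 0 1 2 3 3 3 3 3 3 3
  i=4: 0 1 1 2 3 4 4 4 4 4 4 4
  i=5: 0 1 1 2 3 4 4 5 5 5 5 5
  i=6: 1 2 2 3 4 5 5 6 6 6 6 6
  i=7: 1 2 2 3 4 5 5 6 7 7 7 7
  i=8: 1 2 2 3 4 5 6 7 8 8 8 8
  i=9: 1 2 2 3 4 5 6 7 8 9 9 9
  i=10: 1 2 2 3 4 5 6 7 8 9 10 10
  i=11: 1 2 3 4 5 6 7 8 9 10 11 11
  i=12: 1 2 3 4 5 6 7 8 9 10 11 12

hence w(1..12) = (5, 4, 6, 2, 8, 1, 9, 7, 10, 11, 3, 12).

ℓ(w)=19; the 7 essential cells (i,j,r):

[(1, 4, 0), (3, 3, 0), (5, 1, 0), (5, 3, 1), (5, 7, 4), (7, 7, 5), (10, 3, 2)]


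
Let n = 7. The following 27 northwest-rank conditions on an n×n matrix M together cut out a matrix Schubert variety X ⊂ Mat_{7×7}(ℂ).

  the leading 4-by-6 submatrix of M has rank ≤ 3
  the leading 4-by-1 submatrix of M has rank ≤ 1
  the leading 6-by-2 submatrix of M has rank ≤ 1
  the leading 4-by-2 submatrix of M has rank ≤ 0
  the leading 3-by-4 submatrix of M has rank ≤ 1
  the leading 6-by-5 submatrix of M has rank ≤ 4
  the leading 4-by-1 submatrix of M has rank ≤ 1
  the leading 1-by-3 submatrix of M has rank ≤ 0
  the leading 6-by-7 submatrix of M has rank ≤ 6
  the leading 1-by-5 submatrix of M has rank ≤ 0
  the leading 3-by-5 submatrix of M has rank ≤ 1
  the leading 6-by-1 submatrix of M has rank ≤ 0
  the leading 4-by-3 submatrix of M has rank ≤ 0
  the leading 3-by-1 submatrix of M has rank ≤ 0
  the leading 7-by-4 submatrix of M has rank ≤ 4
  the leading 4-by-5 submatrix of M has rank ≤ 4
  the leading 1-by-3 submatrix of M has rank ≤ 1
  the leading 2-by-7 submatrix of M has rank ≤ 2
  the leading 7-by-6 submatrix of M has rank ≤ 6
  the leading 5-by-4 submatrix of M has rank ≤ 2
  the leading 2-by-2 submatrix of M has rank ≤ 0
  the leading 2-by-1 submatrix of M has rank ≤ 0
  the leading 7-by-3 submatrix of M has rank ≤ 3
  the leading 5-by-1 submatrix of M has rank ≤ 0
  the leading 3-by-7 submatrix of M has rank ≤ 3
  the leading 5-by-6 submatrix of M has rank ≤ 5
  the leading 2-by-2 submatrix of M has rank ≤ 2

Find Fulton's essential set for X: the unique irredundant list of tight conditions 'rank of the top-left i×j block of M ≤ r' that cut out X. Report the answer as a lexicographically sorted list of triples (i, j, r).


Rank table r_w(7×7) implied by the 27 constraints:

  0  0  0  0  0  1  1
  0  0  0  1  1  2  2
  0  0  0  1  1  2  3
  0  0  0  1  2  3  4
  0  1  1  2  3  4  5
  0  1  2  3  4  5  6
  1  2  3  4  5  6  7

the unique w with this rank table is (6, 4, 7, 5, 2, 3, 1).

Rothe diagram D(w) (17 cells), 4 SE-corners (essential conditions):

[(1, 5, 0), (3, 5, 1), (4, 3, 0), (6, 1, 0)]


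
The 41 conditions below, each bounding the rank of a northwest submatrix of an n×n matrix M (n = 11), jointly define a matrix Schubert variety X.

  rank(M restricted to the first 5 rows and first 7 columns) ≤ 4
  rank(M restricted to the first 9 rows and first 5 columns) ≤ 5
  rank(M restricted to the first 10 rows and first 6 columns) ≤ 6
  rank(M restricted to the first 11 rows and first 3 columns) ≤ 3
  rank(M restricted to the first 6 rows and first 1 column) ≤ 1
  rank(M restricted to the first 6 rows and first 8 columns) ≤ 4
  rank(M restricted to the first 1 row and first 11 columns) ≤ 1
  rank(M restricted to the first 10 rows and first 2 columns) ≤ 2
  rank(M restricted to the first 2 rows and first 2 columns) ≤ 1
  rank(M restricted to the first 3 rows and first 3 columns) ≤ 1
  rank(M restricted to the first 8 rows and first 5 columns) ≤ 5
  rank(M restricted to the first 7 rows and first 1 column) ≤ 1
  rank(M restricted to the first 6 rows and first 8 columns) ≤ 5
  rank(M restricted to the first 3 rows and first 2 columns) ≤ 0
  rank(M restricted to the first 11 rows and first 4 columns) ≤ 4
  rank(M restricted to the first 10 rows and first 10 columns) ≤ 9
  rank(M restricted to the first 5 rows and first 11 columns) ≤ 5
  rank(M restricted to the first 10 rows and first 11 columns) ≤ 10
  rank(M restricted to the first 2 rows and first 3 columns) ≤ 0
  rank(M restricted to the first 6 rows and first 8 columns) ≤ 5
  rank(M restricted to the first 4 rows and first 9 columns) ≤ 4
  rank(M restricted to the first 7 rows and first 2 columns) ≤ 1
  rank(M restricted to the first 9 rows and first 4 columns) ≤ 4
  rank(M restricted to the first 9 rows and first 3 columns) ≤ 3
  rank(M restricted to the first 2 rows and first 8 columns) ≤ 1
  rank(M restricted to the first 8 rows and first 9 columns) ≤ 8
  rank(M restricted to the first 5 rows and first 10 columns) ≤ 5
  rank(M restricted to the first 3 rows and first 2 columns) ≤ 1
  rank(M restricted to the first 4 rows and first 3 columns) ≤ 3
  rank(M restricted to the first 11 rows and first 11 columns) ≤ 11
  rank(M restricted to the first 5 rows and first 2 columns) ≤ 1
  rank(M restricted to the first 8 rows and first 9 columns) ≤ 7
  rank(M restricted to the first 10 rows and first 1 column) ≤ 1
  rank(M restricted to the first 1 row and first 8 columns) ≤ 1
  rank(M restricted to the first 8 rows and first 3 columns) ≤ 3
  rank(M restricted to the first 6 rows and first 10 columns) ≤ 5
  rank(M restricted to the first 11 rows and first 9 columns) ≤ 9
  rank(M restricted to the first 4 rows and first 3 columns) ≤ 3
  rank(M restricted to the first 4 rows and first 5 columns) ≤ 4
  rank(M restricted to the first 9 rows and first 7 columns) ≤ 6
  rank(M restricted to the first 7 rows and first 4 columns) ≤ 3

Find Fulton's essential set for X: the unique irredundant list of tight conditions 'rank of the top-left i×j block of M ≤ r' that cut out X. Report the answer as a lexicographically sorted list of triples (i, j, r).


Recovering R(i,j) via the rank-extension bound from the 41 conditions:

  row 1: 0 0 0 1 1 1 1 1 1 1 1
  row 2: 0 0 0 1 1 1 1 1 2 2 2
  row 3: 0 0 1 2 2 2 2 2 3 3 3
  row 4: 1 1 2 3 3 3 3 3 4 4 4
  row 5: 1 1 2 3 4 4 4 4 5 5 5
  row 6: 1 1 2 3 4 4 4 4 5 5 6
  row 7: 1 1 2 3 4 5 5 5 6 6 7
  row 8: 1 2 3 4 5 6 6 6 7 7 8
  row 9: 1 2 3 4 5 6 6 7 8 8 9
  row 10: 1 2 3 4 5 6 7 8 9 9 10
  row 11: 1 2 3 4 5 6 7 8 9 10 11

the unique w with this rank table is (4, 9, 3, 1, 5, 11, 6, 2, 8, 7, 10).

ℓ(w)=20; the 7 essential cells (i,j,r):

[(2, 3, 0), (2, 8, 1), (3, 2, 0), (6, 8, 4), (6, 10, 5), (7, 2, 1), (9, 7, 6)]


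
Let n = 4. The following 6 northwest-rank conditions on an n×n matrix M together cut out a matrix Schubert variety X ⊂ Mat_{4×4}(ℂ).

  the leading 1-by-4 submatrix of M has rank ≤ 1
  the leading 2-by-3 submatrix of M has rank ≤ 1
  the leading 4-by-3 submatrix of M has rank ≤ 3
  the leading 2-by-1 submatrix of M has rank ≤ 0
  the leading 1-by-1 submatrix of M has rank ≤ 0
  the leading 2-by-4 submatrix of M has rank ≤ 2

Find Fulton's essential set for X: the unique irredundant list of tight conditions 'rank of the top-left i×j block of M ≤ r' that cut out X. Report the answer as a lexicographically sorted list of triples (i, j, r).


Propagating the 6 rank bounds to every northwest block:

  0, 1, 1, 1
  0, 1, 1, 2
  1, 2, 2, 3
  1, 2, 3, 4

so w = (2, 4, 1, 3).

ℓ(w)=3; the 2 essential cells (i,j,r):

[(2, 1, 0), (2, 3, 1)]


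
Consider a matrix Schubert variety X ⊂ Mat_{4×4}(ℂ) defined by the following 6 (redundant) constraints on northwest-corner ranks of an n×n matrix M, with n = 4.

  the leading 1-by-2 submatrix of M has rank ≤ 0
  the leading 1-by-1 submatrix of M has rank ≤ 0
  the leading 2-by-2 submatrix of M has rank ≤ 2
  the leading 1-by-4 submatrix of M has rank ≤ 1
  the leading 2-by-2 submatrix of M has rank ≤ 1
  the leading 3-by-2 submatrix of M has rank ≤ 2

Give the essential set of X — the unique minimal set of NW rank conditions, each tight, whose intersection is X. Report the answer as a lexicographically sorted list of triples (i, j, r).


Reconstructing r_w from the 6 given conditions:

  0 0 1 1
  1 1 2 2
  1 2 3 3
  1 2 3 4

reading off 1-entries of Δ²R: w = (3, 1, 2, 4).

Fulton essential set (1 of the 2 Rothe cells):

[(1, 2, 0)]


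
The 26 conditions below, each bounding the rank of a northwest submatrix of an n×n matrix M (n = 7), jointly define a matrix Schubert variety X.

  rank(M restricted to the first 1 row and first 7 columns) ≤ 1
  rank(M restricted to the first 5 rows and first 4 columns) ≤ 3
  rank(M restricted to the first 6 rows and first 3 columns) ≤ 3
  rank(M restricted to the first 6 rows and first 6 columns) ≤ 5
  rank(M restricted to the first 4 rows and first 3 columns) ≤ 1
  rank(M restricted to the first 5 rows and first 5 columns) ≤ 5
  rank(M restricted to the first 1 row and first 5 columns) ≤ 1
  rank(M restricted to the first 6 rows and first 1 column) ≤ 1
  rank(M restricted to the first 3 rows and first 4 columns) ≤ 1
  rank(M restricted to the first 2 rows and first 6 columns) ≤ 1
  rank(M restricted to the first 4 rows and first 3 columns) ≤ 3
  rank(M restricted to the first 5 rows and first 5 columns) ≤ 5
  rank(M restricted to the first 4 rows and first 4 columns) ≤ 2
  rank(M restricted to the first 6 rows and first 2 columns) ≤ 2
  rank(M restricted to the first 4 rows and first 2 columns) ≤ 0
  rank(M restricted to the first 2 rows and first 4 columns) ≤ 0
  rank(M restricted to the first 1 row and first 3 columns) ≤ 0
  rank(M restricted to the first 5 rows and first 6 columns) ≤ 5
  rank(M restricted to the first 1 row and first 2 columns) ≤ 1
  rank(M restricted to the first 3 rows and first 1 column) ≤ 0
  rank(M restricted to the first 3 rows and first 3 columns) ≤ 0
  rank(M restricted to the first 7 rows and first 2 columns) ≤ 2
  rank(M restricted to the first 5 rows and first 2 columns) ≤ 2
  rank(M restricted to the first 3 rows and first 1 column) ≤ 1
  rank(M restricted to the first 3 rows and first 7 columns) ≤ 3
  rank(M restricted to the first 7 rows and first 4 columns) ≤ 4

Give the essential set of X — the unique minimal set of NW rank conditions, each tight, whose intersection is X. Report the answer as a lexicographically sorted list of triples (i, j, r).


Computing R[i][j] = min implied NW-rank bound (n=7, 26 conditions):

  0 0 0 0 1 1 1
  0 0 0 0 1 1 2
  0 0 0 1 2 2 3
  0 0 1 2 3 3 4
  1 1 2 3 4 4 5
  1 2 3 4 5 5 6
  1 2 3 4 5 6 7

so w = (5, 7, 4, 3, 1, 2, 6).

Fulton essential set (4 of the 14 Rothe cells):

[(2, 4, 0), (2, 6, 1), (3, 3, 0), (4, 2, 0)]


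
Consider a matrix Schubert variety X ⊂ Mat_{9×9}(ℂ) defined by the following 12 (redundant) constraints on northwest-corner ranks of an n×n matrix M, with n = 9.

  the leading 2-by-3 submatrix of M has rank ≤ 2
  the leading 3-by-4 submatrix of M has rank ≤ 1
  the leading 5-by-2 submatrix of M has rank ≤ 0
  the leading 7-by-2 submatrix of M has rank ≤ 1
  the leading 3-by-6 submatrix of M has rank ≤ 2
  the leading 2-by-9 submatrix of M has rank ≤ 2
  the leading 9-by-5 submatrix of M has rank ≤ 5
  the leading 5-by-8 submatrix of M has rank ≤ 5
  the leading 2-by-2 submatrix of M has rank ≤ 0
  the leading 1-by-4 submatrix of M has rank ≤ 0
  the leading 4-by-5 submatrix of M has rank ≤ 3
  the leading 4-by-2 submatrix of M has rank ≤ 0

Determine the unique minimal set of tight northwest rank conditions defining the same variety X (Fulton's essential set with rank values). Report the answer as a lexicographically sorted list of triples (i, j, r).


Propagating the 12 rank bounds to every northwest block:

  row 1: 0 | 0 | 0 | 0 | 1 | 1 | 1 | 1 | 1
  row 2: 0 | 0 | 1 | 1 | 2 | 2 | 2 | 2 | 2
  row 3: 0 | 0 | 1 | 1 | 2 | 2 | 3 | 3 | 3
  row 4: 0 | 0 | 1 | 2 | 3 | 3 | 4 | 4 | 4
  row 5: 0 | 0 | 1 | 2 | 3 | 4 | 5 | 5 | 5
  row 6: 1 | 1 | 2 | 3 | 4 | 5 | 6 | 6 | 6
  row 7: 1 | 1 | 2 | 3 | 4 | 5 | 6 | 7 | 7
  row 8: 1 | 2 | 3 | 4 | 5 | 6 | 7 | 8 | 8
  row 9: 1 | 2 | 3 | 4 | 5 | 6 | 7 | 8 | 9

the unique w with this rank table is (5, 3, 7, 4, 6, 1, 8, 2, 9).

ℓ(w)=15; the 5 essential cells (i,j,r):

[(1, 4, 0), (3, 4, 1), (3, 6, 2), (5, 2, 0), (7, 2, 1)]


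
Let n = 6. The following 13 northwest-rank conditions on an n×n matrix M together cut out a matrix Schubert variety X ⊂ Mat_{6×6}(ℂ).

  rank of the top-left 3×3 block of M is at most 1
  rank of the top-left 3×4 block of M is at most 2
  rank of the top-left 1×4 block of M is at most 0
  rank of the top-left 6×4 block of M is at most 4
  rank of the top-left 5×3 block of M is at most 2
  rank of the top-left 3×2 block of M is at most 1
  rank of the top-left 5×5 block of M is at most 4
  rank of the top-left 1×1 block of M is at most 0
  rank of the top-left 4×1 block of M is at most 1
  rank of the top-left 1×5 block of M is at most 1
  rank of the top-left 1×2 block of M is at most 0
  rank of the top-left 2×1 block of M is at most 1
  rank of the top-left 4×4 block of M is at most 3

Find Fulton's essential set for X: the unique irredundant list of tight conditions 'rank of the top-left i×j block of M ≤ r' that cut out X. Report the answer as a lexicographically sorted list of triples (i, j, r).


Computing R[i][j] = min implied NW-rank bound (n=6, 13 conditions):

  row 1: 0 | 0 | 0 | 0 | 1 | 1
  row 2: 1 | 1 | 1 | 1 | 2 | 2
  row 3: 1 | 1 | 1 | 2 | 3 | 3
  row 4: 1 | 2 | 2 | 3 | 4 | 4
  row 5: 1 | 2 | 2 | 3 | 4 | 5
  row 6: 1 | 2 | 3 | 4 | 5 | 6

second differences of R give the permutation w = (5, 1, 4, 2, 6, 3).

|D(w)|=7, |Ess(w)|=3:

[(1, 4, 0), (3, 3, 1), (5, 3, 2)]


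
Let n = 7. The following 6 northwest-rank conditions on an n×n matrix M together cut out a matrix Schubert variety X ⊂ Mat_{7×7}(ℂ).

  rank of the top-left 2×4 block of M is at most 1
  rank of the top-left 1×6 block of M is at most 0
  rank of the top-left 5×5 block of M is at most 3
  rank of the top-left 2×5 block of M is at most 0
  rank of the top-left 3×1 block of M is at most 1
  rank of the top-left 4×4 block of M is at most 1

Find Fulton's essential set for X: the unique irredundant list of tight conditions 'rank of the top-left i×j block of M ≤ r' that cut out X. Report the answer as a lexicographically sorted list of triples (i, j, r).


The tightest implied rank at each (i,j), from the 6 conditions:

  0, 0, 0, 0, 0, 0, 1
  0, 0, 0, 0, 0, 1, 2
  1, 1, 1, 1, 1, 2, 3
  1, 1, 1, 1, 2, 3, 4
  1, 2, 2, 2, 3, 4, 5
  1, 2, 3, 3, 4, 5, 6
  1, 2, 3, 4, 5, 6, 7

so w = (7, 6, 1, 5, 2, 3, 4).

|D(w)|=14, |Ess(w)|=3:

[(1, 6, 0), (2, 5, 0), (4, 4, 1)]


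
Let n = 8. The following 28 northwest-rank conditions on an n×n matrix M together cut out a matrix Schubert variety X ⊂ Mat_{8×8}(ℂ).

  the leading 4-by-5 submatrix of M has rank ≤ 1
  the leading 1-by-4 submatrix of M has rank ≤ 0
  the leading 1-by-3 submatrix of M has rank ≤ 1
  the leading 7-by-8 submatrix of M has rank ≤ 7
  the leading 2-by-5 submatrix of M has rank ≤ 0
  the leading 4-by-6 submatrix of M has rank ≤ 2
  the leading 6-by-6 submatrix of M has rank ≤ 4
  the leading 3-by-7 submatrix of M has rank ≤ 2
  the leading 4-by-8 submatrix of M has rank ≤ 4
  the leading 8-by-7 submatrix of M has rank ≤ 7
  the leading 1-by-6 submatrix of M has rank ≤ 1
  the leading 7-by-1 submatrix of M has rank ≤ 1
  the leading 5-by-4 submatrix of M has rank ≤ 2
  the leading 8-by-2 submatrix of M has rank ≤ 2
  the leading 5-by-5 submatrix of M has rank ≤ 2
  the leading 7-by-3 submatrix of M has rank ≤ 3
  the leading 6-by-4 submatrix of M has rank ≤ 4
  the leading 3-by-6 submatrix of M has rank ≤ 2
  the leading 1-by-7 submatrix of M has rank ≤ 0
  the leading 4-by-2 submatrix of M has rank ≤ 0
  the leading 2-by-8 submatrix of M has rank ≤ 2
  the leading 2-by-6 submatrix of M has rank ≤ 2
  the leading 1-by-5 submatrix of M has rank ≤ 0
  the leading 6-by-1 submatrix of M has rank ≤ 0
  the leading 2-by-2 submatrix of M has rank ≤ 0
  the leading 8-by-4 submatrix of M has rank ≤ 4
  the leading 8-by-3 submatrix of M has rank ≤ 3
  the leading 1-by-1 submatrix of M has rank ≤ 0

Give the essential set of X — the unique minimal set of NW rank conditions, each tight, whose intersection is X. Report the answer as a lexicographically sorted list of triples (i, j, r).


Computing R[i][j] = min implied NW-rank bound (n=8, 28 conditions):

  R[1]: 0, 0, 0, 0, 0, 0, 0, 1
  R[2]: 0, 0, 0, 0, 0, 1, 1, 2
  R[3]: 0, 0, 1, 1, 1, 2, 2, 3
  R[4]: 0, 0, 1, 1, 1, 2, 3, 4
  R[5]: 0, 1, 2, 2, 2, 3, 4, 5
  R[6]: 0, 1, 2, 3, 3, 4, 5, 6
  R[7]: 1, 2, 3, 4, 4, 5, 6, 7
  R[8]: 1, 2, 3, 4, 5, 6, 7, 8

the unique w with this rank table is (8, 6, 3, 7, 2, 4, 1, 5).

Fulton essential set (5 of the 20 Rothe cells):

[(1, 7, 0), (2, 5, 0), (4, 2, 0), (4, 5, 1), (6, 1, 0)]


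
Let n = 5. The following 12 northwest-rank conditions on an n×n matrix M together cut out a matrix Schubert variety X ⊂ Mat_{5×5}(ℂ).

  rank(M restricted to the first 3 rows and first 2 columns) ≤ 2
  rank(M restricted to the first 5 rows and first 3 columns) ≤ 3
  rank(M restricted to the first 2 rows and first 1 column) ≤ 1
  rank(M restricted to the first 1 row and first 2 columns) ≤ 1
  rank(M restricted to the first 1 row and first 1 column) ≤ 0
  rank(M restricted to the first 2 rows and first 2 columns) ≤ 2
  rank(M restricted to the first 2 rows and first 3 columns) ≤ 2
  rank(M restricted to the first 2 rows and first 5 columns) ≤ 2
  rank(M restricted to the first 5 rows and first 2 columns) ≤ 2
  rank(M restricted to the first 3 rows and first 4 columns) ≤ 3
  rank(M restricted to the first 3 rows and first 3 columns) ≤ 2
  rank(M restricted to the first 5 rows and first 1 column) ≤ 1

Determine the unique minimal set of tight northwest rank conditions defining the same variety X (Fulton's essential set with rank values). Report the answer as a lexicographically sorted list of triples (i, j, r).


Rank table r_w(5×5) implied by the 12 constraints:

  R[1]: 0  1  1  1  1
  R[2]: 1  2  2  2  2
  R[3]: 1  2  2  3  3
  R[4]: 1  2  3  4  4
  R[5]: 1  2  3  4  5

so w = (2, 1, 4, 3, 5).

Fulton essential set (2 of the 2 Rothe cells):

[(1, 1, 0), (3, 3, 2)]


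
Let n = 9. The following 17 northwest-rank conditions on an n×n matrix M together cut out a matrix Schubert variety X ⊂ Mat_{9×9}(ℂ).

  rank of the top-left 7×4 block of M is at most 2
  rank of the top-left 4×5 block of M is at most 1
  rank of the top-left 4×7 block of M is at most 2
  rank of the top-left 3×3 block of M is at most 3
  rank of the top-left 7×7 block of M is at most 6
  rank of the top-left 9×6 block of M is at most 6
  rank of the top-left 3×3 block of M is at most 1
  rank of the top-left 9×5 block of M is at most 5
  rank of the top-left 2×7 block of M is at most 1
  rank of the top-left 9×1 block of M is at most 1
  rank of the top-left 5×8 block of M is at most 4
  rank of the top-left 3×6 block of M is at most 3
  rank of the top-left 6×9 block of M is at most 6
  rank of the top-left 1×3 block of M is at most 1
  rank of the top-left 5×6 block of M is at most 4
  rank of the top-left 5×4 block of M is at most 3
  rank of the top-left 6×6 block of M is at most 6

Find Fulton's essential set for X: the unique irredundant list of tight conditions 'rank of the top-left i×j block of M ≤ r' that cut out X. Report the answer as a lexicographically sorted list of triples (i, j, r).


Rank table r_w(9×9) implied by the 17 constraints:

  row 1: 1 1 1 1 1 1 1 1 1
  row 2: 1 1 1 1 1 1 1 2 2
  row 3: 1 1 1 1 1 2 2 3 3
  row 4: 1 1 1 1 1 2 2 3 4
  row 5: 1 2 2 2 2 3 3 4 5
  row 6: 1 2 2 2 3 4 4 5 6
  row 7: 1 2 2 2 3 4 5 6 7
  row 8: 1 2 3 3 4 5 6 7 8
  row 9: 1 2 3 4 5 6 7 8 9

so w = (1, 8, 6, 9, 2, 5, 7, 3, 4).

Rothe diagram D(w) (19 cells), 4 SE-corners (essential conditions):

[(2, 7, 1), (4, 5, 1), (4, 7, 2), (7, 4, 2)]


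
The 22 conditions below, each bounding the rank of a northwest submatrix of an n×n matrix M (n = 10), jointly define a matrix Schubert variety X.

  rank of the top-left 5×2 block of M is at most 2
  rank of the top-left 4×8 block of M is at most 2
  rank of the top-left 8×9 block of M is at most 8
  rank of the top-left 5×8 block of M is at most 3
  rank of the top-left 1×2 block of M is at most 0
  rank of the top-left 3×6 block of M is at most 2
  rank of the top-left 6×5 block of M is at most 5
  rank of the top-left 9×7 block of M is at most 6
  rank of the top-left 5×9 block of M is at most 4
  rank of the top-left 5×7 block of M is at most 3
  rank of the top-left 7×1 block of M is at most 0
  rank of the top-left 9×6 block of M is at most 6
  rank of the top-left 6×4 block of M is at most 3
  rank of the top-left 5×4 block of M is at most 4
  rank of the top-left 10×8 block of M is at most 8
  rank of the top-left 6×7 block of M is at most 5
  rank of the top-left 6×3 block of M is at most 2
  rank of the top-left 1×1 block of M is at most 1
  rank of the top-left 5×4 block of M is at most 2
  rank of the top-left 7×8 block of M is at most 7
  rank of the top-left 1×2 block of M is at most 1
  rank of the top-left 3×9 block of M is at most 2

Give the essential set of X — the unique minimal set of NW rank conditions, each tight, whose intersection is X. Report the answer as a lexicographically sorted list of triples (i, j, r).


Computing R[i][j] = min implied NW-rank bound (n=10, 22 conditions):

  row 1: 0 0 1 1 1 1 1 1 1 1
  row 2: 0 1 2 2 2 2 2 2 2 2
  row 3: 0 1 2 2 2 2 2 2 2 3
  row 4: 0 1 2 2 2 2 2 2 3 4
  row 5: 0 1 2 2 3 3 3 3 4 5
  row 6: 0 1 2 3 4 4 4 4 5 6
  row 7: 0 1 2 3 4 5 5 5 6 7
  row 8: 1 2 3 4 5 6 6 6 7 8
  row 9: 1 2 3 4 5 6 6 7 8 9
  row 10: 1 2 3 4 5 6 7 8 9 10

second differences of R give the permutation w = (3, 2, 10, 9, 5, 4, 6, 1, 8, 7).

Rothe diagram D(w) (21 cells), 6 SE-corners (essential conditions):

[(1, 2, 0), (3, 9, 2), (4, 8, 2), (5, 4, 2), (7, 1, 0), (9, 7, 6)]


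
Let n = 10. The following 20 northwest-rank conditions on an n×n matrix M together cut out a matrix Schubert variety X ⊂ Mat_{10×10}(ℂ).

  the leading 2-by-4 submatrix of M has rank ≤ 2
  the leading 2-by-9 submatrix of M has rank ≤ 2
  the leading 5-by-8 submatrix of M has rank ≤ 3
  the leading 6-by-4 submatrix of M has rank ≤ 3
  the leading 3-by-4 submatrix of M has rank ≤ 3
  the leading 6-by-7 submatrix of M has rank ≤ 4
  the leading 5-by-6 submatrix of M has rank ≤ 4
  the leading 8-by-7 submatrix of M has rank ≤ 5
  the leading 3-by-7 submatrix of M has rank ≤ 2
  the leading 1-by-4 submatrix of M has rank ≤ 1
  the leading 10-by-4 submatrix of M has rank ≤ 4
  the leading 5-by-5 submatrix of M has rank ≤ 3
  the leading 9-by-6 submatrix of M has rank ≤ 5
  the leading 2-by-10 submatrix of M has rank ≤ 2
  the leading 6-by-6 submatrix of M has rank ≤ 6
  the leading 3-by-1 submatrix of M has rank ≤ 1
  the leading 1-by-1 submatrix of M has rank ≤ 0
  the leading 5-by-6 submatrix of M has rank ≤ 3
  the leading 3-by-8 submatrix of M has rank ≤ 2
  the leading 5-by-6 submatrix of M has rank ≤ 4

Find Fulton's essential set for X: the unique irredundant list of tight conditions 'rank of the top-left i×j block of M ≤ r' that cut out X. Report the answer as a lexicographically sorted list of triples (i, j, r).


The tightest implied rank at each (i,j), from the 20 conditions:

  i=1: 0  1  1  1  1  1  1  1  1  1
  i=2: 1  2  2  2  2  2  2  2  2  2
  i=3: 1  2  2  2  2  2  2  2  3  3
  i=4: 1  2  3  3  3  3  3  3  4  4
  i=5: 1  2  3  3  3  3  3  3  4  5
  i=6: 1  2  3  3  4  4  4  4  5  6
  i=7: 1  2  3  4  5  5  5  5  6  7
  i=8: 1  2  3  4  5  5  5  6  7  8
  i=9: 1  2  3  4  5  5  6  7  8  9
  i=10: 1  2  3  4  5  6  7  8  9  10

reading off 1-entries of Δ²R: w = (2, 1, 9, 3, 10, 5, 4, 8, 7, 6).

ℓ(w)=16; the 6 essential cells (i,j,r):

[(1, 1, 0), (3, 8, 2), (5, 8, 3), (6, 4, 3), (8, 7, 5), (9, 6, 5)]


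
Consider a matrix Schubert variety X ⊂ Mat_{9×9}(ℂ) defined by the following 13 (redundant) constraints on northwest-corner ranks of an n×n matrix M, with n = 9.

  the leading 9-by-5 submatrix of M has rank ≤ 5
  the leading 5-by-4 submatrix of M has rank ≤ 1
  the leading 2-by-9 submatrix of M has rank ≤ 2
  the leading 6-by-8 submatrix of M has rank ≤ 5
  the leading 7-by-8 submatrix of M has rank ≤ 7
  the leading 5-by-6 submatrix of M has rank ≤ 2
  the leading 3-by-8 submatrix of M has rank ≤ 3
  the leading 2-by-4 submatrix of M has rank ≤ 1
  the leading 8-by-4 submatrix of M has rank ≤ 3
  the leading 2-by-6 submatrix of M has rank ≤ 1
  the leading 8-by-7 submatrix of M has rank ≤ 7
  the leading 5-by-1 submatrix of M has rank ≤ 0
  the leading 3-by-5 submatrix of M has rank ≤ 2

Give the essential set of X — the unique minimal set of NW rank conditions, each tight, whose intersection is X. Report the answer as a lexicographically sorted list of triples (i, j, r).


Rank table r_w(9×9) implied by the 13 constraints:

  0 1 1 1 1 1 1 1 1
  0 1 1 1 1 1 2 2 2
  0 1 1 1 2 2 3 3 3
  0 1 1 1 2 2 3 4 4
  0 1 1 1 2 2 3 4 5
  1 2 2 2 3 3 4 5 6
  1 2 3 3 4 4 5 6 7
  1 2 3 3 4 5 6 7 8
  1 2 3 4 5 6 7 8 9

reading off 1-entries of Δ²R: w = (2, 7, 5, 8, 9, 1, 3, 6, 4).

ℓ(w)=18; the 5 essential cells (i,j,r):

[(2, 6, 1), (5, 1, 0), (5, 4, 1), (5, 6, 2), (8, 4, 3)]


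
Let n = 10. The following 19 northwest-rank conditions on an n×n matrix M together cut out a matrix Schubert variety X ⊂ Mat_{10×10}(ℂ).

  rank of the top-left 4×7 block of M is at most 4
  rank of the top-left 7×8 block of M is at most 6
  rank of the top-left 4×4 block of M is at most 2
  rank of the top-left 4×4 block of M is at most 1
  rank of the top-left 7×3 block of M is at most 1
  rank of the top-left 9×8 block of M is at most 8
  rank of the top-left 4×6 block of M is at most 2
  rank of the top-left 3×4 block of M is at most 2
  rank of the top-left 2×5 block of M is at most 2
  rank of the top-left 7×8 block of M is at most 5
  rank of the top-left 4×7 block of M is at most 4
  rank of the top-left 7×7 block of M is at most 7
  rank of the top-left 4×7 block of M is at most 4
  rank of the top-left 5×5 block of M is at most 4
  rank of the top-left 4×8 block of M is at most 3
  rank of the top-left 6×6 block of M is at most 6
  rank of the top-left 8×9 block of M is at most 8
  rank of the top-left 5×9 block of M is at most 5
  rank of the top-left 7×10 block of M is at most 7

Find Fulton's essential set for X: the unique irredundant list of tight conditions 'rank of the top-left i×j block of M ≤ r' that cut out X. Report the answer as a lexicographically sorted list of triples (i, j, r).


Propagating the 19 rank bounds to every northwest block:

  i=1: 1  1  1  1  1  1  1  1  1  1
  i=2: 1  1  1  1  2  2  2  2  2  2
  i=3: 1  1  1  1  2  2  3  3  3  3
  i=4: 1  1  1  1  2  2  3  3  4  4
  i=5: 1  1  1  2  3  3  4  4  5  5
  i=6: 1  1  1  2  3  4  5  5  6  6
  i=7: 1  1  1  2  3  4  5  5  6  7
  i=8: 1  2  2  3  4  5  6  6  7  8
  i=9: 1  2  3  4  5  6  7  7  8  9
  i=10: 1  2  3  4  5  6  7  8  9  10

hence w(1..10) = (1, 5, 7, 9, 4, 6, 10, 2, 3, 8).

|D(w)|=19, |Ess(w)|=5:

[(4, 4, 1), (4, 6, 2), (4, 8, 3), (7, 3, 1), (7, 8, 5)]


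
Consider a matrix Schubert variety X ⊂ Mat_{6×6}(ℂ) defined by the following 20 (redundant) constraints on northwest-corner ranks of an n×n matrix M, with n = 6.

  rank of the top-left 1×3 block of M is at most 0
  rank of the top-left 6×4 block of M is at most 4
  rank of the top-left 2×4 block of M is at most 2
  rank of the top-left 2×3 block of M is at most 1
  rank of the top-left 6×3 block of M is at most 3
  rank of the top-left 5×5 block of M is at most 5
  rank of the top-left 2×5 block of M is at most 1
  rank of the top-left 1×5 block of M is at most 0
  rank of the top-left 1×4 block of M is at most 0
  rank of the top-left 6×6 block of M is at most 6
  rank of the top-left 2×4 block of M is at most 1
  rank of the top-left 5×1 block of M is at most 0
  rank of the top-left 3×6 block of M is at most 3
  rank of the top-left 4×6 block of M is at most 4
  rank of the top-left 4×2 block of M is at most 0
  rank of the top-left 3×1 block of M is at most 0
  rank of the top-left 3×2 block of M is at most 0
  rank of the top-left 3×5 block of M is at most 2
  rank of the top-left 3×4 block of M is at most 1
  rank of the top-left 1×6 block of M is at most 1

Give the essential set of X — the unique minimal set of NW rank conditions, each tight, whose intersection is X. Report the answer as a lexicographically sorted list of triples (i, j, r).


The tightest implied rank at each (i,j), from the 20 conditions:

  row 1: 0 0 0 0 0 1
  row 2: 0 0 1 1 1 2
  row 3: 0 0 1 1 2 3
  row 4: 0 0 1 2 3 4
  row 5: 0 1 2 3 4 5
  row 6: 1 2 3 4 5 6

the unique w with this rank table is (6, 3, 5, 4, 2, 1).

|D(w)|=13, |Ess(w)|=4:

[(1, 5, 0), (3, 4, 1), (4, 2, 0), (5, 1, 0)]
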